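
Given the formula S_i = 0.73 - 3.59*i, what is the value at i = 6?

S_6 = 0.73 + -3.59*6 = 0.73 + -21.54 = -20.81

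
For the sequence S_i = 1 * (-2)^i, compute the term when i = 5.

S_5 = 1 * (-2)^5 = 1 * -32 = -32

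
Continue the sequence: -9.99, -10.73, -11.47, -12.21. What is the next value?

Differences: -10.73 - -9.99 = -0.74
This is an arithmetic sequence with common difference d = -0.74.
Next term = -12.21 + -0.74 = -12.95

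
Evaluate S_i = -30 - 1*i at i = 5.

S_5 = -30 + -1*5 = -30 + -5 = -35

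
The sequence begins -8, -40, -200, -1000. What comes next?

Ratios: -40 / -8 = 5.0
This is a geometric sequence with common ratio r = 5.
Next term = -1000 * 5 = -5000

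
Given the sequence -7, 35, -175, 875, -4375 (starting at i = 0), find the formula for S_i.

Check ratios: 35 / -7 = -5.0
Common ratio r = -5.
First term a = -7.
Formula: S_i = -7 * (-5)^i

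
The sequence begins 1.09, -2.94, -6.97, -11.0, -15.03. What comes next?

Differences: -2.94 - 1.09 = -4.03
This is an arithmetic sequence with common difference d = -4.03.
Next term = -15.03 + -4.03 = -19.06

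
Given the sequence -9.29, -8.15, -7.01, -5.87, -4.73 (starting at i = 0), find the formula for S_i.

Check differences: -8.15 - -9.29 = 1.14
-7.01 - -8.15 = 1.14
Common difference d = 1.14.
First term a = -9.29.
Formula: S_i = -9.29 + 1.14*i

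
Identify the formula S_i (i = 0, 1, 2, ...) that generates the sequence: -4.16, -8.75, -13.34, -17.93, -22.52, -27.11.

Check differences: -8.75 - -4.16 = -4.59
-13.34 - -8.75 = -4.59
Common difference d = -4.59.
First term a = -4.16.
Formula: S_i = -4.16 - 4.59*i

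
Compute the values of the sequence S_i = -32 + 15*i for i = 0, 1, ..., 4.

This is an arithmetic sequence.
i=0: S_0 = -32 + 15*0 = -32
i=1: S_1 = -32 + 15*1 = -17
i=2: S_2 = -32 + 15*2 = -2
i=3: S_3 = -32 + 15*3 = 13
i=4: S_4 = -32 + 15*4 = 28
The first 5 terms are: [-32, -17, -2, 13, 28]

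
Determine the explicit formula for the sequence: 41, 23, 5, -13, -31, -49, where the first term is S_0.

Check differences: 23 - 41 = -18
5 - 23 = -18
Common difference d = -18.
First term a = 41.
Formula: S_i = 41 - 18*i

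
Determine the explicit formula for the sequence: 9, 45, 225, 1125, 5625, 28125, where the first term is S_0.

Check ratios: 45 / 9 = 5.0
Common ratio r = 5.
First term a = 9.
Formula: S_i = 9 * 5^i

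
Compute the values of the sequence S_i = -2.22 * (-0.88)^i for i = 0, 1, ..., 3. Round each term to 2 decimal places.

This is a geometric sequence.
i=0: S_0 = -2.22 * (-0.88)^0 = -2.22
i=1: S_1 = -2.22 * (-0.88)^1 ≈ 1.95
i=2: S_2 = -2.22 * (-0.88)^2 ≈ -1.72
i=3: S_3 = -2.22 * (-0.88)^3 ≈ 1.51
The first 4 terms are: [-2.22, 1.95, -1.72, 1.51]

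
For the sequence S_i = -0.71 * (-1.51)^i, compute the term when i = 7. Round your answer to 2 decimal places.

S_7 = -0.71 * (-1.51)^7 ≈ -0.71 * -17.8994 ≈ 12.71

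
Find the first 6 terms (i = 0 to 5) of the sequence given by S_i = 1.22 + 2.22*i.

This is an arithmetic sequence.
i=0: S_0 = 1.22 + 2.22*0 = 1.22
i=1: S_1 = 1.22 + 2.22*1 = 3.44
i=2: S_2 = 1.22 + 2.22*2 = 5.66
i=3: S_3 = 1.22 + 2.22*3 = 7.88
i=4: S_4 = 1.22 + 2.22*4 = 10.1
i=5: S_5 = 1.22 + 2.22*5 = 12.32
The first 6 terms are: [1.22, 3.44, 5.66, 7.88, 10.1, 12.32]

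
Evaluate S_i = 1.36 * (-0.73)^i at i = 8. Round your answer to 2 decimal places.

S_8 = 1.36 * (-0.73)^8 ≈ 1.36 * 0.0806 ≈ 0.11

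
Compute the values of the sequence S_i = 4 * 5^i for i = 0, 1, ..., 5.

This is a geometric sequence.
i=0: S_0 = 4 * 5^0 = 4
i=1: S_1 = 4 * 5^1 = 20
i=2: S_2 = 4 * 5^2 = 100
i=3: S_3 = 4 * 5^3 = 500
i=4: S_4 = 4 * 5^4 = 2500
i=5: S_5 = 4 * 5^5 = 12500
The first 6 terms are: [4, 20, 100, 500, 2500, 12500]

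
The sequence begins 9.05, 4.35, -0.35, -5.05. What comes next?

Differences: 4.35 - 9.05 = -4.7
This is an arithmetic sequence with common difference d = -4.7.
Next term = -5.05 + -4.7 = -9.75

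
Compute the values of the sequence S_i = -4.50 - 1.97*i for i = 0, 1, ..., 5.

This is an arithmetic sequence.
i=0: S_0 = -4.5 + -1.97*0 = -4.5
i=1: S_1 = -4.5 + -1.97*1 = -6.47
i=2: S_2 = -4.5 + -1.97*2 = -8.44
i=3: S_3 = -4.5 + -1.97*3 = -10.41
i=4: S_4 = -4.5 + -1.97*4 = -12.38
i=5: S_5 = -4.5 + -1.97*5 = -14.35
The first 6 terms are: [-4.5, -6.47, -8.44, -10.41, -12.38, -14.35]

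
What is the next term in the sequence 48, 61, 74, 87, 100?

Differences: 61 - 48 = 13
This is an arithmetic sequence with common difference d = 13.
Next term = 100 + 13 = 113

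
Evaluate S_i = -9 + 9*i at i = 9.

S_9 = -9 + 9*9 = -9 + 81 = 72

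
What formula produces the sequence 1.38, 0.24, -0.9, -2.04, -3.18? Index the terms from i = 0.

Check differences: 0.24 - 1.38 = -1.14
-0.9 - 0.24 = -1.14
Common difference d = -1.14.
First term a = 1.38.
Formula: S_i = 1.38 - 1.14*i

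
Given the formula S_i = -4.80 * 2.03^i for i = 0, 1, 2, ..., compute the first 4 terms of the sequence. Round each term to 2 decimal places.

This is a geometric sequence.
i=0: S_0 = -4.8 * 2.03^0 = -4.8
i=1: S_1 = -4.8 * 2.03^1 ≈ -9.74
i=2: S_2 = -4.8 * 2.03^2 ≈ -19.78
i=3: S_3 = -4.8 * 2.03^3 ≈ -40.15
The first 4 terms are: [-4.8, -9.74, -19.78, -40.15]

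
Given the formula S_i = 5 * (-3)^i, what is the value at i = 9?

S_9 = 5 * (-3)^9 = 5 * -19683 = -98415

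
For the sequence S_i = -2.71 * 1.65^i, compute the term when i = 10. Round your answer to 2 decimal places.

S_10 = -2.71 * 1.65^10 ≈ -2.71 * 149.5683 ≈ -405.33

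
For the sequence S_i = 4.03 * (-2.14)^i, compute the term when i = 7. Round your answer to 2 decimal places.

S_7 = 4.03 * (-2.14)^7 ≈ 4.03 * -205.54 ≈ -828.33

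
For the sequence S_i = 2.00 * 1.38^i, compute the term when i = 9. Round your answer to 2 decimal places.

S_9 = 2.0 * 1.38^9 ≈ 2.0 * 18.1515 ≈ 36.3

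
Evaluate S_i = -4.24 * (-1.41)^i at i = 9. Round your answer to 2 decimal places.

S_9 = -4.24 * (-1.41)^9 ≈ -4.24 * -22.0278 ≈ 93.4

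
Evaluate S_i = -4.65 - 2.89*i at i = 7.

S_7 = -4.65 + -2.89*7 = -4.65 + -20.23 = -24.88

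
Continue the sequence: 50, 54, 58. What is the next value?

Differences: 54 - 50 = 4
This is an arithmetic sequence with common difference d = 4.
Next term = 58 + 4 = 62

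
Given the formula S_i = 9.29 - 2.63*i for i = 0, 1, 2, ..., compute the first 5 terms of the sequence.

This is an arithmetic sequence.
i=0: S_0 = 9.29 + -2.63*0 = 9.29
i=1: S_1 = 9.29 + -2.63*1 = 6.66
i=2: S_2 = 9.29 + -2.63*2 = 4.03
i=3: S_3 = 9.29 + -2.63*3 = 1.4
i=4: S_4 = 9.29 + -2.63*4 = -1.23
The first 5 terms are: [9.29, 6.66, 4.03, 1.4, -1.23]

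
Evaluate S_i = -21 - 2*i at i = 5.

S_5 = -21 + -2*5 = -21 + -10 = -31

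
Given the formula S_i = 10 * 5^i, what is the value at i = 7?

S_7 = 10 * 5^7 = 10 * 78125 = 781250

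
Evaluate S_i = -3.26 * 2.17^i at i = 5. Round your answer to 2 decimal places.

S_5 = -3.26 * 2.17^5 ≈ -3.26 * 48.117 ≈ -156.86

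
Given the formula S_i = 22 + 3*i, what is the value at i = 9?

S_9 = 22 + 3*9 = 22 + 27 = 49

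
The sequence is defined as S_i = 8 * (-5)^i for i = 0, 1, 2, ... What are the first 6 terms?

This is a geometric sequence.
i=0: S_0 = 8 * (-5)^0 = 8
i=1: S_1 = 8 * (-5)^1 = -40
i=2: S_2 = 8 * (-5)^2 = 200
i=3: S_3 = 8 * (-5)^3 = -1000
i=4: S_4 = 8 * (-5)^4 = 5000
i=5: S_5 = 8 * (-5)^5 = -25000
The first 6 terms are: [8, -40, 200, -1000, 5000, -25000]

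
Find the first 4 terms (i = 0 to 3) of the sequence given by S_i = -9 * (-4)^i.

This is a geometric sequence.
i=0: S_0 = -9 * (-4)^0 = -9
i=1: S_1 = -9 * (-4)^1 = 36
i=2: S_2 = -9 * (-4)^2 = -144
i=3: S_3 = -9 * (-4)^3 = 576
The first 4 terms are: [-9, 36, -144, 576]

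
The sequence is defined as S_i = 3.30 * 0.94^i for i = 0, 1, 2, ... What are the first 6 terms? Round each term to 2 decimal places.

This is a geometric sequence.
i=0: S_0 = 3.3 * 0.94^0 = 3.3
i=1: S_1 = 3.3 * 0.94^1 ≈ 3.1
i=2: S_2 = 3.3 * 0.94^2 ≈ 2.92
i=3: S_3 = 3.3 * 0.94^3 ≈ 2.74
i=4: S_4 = 3.3 * 0.94^4 ≈ 2.58
i=5: S_5 = 3.3 * 0.94^5 ≈ 2.42
The first 6 terms are: [3.3, 3.1, 2.92, 2.74, 2.58, 2.42]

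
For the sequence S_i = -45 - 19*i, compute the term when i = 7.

S_7 = -45 + -19*7 = -45 + -133 = -178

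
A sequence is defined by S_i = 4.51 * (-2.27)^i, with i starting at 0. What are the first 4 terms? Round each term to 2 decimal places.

This is a geometric sequence.
i=0: S_0 = 4.51 * (-2.27)^0 = 4.51
i=1: S_1 = 4.51 * (-2.27)^1 ≈ -10.24
i=2: S_2 = 4.51 * (-2.27)^2 ≈ 23.24
i=3: S_3 = 4.51 * (-2.27)^3 ≈ -52.75
The first 4 terms are: [4.51, -10.24, 23.24, -52.75]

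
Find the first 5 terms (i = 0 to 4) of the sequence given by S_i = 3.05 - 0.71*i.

This is an arithmetic sequence.
i=0: S_0 = 3.05 + -0.71*0 = 3.05
i=1: S_1 = 3.05 + -0.71*1 = 2.34
i=2: S_2 = 3.05 + -0.71*2 = 1.63
i=3: S_3 = 3.05 + -0.71*3 = 0.92
i=4: S_4 = 3.05 + -0.71*4 = 0.21
The first 5 terms are: [3.05, 2.34, 1.63, 0.92, 0.21]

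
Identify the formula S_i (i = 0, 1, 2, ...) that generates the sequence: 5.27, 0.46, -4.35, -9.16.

Check differences: 0.46 - 5.27 = -4.81
-4.35 - 0.46 = -4.81
Common difference d = -4.81.
First term a = 5.27.
Formula: S_i = 5.27 - 4.81*i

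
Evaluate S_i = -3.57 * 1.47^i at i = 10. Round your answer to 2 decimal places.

S_10 = -3.57 * 1.47^10 ≈ -3.57 * 47.1165 ≈ -168.21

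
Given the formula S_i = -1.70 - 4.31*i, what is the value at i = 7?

S_7 = -1.7 + -4.31*7 = -1.7 + -30.17 = -31.87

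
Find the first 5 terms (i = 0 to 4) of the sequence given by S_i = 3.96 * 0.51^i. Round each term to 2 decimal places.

This is a geometric sequence.
i=0: S_0 = 3.96 * 0.51^0 = 3.96
i=1: S_1 = 3.96 * 0.51^1 ≈ 2.02
i=2: S_2 = 3.96 * 0.51^2 ≈ 1.03
i=3: S_3 = 3.96 * 0.51^3 ≈ 0.53
i=4: S_4 = 3.96 * 0.51^4 ≈ 0.27
The first 5 terms are: [3.96, 2.02, 1.03, 0.53, 0.27]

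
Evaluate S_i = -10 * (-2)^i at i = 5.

S_5 = -10 * (-2)^5 = -10 * -32 = 320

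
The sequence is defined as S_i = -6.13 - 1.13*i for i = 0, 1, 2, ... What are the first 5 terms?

This is an arithmetic sequence.
i=0: S_0 = -6.13 + -1.13*0 = -6.13
i=1: S_1 = -6.13 + -1.13*1 = -7.26
i=2: S_2 = -6.13 + -1.13*2 = -8.39
i=3: S_3 = -6.13 + -1.13*3 = -9.52
i=4: S_4 = -6.13 + -1.13*4 = -10.65
The first 5 terms are: [-6.13, -7.26, -8.39, -9.52, -10.65]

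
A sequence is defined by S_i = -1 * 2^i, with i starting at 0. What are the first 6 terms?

This is a geometric sequence.
i=0: S_0 = -1 * 2^0 = -1
i=1: S_1 = -1 * 2^1 = -2
i=2: S_2 = -1 * 2^2 = -4
i=3: S_3 = -1 * 2^3 = -8
i=4: S_4 = -1 * 2^4 = -16
i=5: S_5 = -1 * 2^5 = -32
The first 6 terms are: [-1, -2, -4, -8, -16, -32]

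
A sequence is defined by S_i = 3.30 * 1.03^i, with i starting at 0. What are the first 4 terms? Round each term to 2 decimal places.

This is a geometric sequence.
i=0: S_0 = 3.3 * 1.03^0 = 3.3
i=1: S_1 = 3.3 * 1.03^1 ≈ 3.4
i=2: S_2 = 3.3 * 1.03^2 ≈ 3.5
i=3: S_3 = 3.3 * 1.03^3 ≈ 3.61
The first 4 terms are: [3.3, 3.4, 3.5, 3.61]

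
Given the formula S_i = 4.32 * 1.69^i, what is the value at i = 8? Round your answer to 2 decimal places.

S_8 = 4.32 * 1.69^8 ≈ 4.32 * 66.5417 ≈ 287.46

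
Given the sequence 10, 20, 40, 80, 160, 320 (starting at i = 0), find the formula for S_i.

Check ratios: 20 / 10 = 2.0
Common ratio r = 2.
First term a = 10.
Formula: S_i = 10 * 2^i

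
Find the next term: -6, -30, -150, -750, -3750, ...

Ratios: -30 / -6 = 5.0
This is a geometric sequence with common ratio r = 5.
Next term = -3750 * 5 = -18750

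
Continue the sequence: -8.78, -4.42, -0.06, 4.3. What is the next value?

Differences: -4.42 - -8.78 = 4.36
This is an arithmetic sequence with common difference d = 4.36.
Next term = 4.3 + 4.36 = 8.66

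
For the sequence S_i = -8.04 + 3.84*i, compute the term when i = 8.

S_8 = -8.04 + 3.84*8 = -8.04 + 30.72 = 22.68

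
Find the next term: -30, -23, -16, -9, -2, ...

Differences: -23 - -30 = 7
This is an arithmetic sequence with common difference d = 7.
Next term = -2 + 7 = 5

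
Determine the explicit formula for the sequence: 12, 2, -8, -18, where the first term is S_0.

Check differences: 2 - 12 = -10
-8 - 2 = -10
Common difference d = -10.
First term a = 12.
Formula: S_i = 12 - 10*i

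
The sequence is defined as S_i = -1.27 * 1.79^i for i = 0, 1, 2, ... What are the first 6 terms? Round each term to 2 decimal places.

This is a geometric sequence.
i=0: S_0 = -1.27 * 1.79^0 = -1.27
i=1: S_1 = -1.27 * 1.79^1 ≈ -2.27
i=2: S_2 = -1.27 * 1.79^2 ≈ -4.07
i=3: S_3 = -1.27 * 1.79^3 ≈ -7.28
i=4: S_4 = -1.27 * 1.79^4 ≈ -13.04
i=5: S_5 = -1.27 * 1.79^5 ≈ -23.34
The first 6 terms are: [-1.27, -2.27, -4.07, -7.28, -13.04, -23.34]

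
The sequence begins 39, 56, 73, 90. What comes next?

Differences: 56 - 39 = 17
This is an arithmetic sequence with common difference d = 17.
Next term = 90 + 17 = 107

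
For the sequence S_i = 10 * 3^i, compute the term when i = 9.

S_9 = 10 * 3^9 = 10 * 19683 = 196830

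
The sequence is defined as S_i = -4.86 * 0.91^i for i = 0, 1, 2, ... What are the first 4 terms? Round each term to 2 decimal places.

This is a geometric sequence.
i=0: S_0 = -4.86 * 0.91^0 = -4.86
i=1: S_1 = -4.86 * 0.91^1 ≈ -4.42
i=2: S_2 = -4.86 * 0.91^2 ≈ -4.02
i=3: S_3 = -4.86 * 0.91^3 ≈ -3.66
The first 4 terms are: [-4.86, -4.42, -4.02, -3.66]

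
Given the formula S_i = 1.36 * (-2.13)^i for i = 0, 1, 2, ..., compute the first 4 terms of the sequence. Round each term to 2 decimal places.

This is a geometric sequence.
i=0: S_0 = 1.36 * (-2.13)^0 = 1.36
i=1: S_1 = 1.36 * (-2.13)^1 ≈ -2.9
i=2: S_2 = 1.36 * (-2.13)^2 ≈ 6.17
i=3: S_3 = 1.36 * (-2.13)^3 ≈ -13.14
The first 4 terms are: [1.36, -2.9, 6.17, -13.14]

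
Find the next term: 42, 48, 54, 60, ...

Differences: 48 - 42 = 6
This is an arithmetic sequence with common difference d = 6.
Next term = 60 + 6 = 66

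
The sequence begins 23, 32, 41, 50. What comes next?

Differences: 32 - 23 = 9
This is an arithmetic sequence with common difference d = 9.
Next term = 50 + 9 = 59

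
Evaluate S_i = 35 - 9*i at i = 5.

S_5 = 35 + -9*5 = 35 + -45 = -10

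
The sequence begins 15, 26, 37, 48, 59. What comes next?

Differences: 26 - 15 = 11
This is an arithmetic sequence with common difference d = 11.
Next term = 59 + 11 = 70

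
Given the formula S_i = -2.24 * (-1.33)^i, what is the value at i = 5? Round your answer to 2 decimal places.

S_5 = -2.24 * (-1.33)^5 ≈ -2.24 * -4.1616 ≈ 9.32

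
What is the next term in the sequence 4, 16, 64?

Ratios: 16 / 4 = 4.0
This is a geometric sequence with common ratio r = 4.
Next term = 64 * 4 = 256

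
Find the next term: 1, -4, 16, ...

Ratios: -4 / 1 = -4.0
This is a geometric sequence with common ratio r = -4.
Next term = 16 * -4 = -64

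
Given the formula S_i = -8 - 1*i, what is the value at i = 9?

S_9 = -8 + -1*9 = -8 + -9 = -17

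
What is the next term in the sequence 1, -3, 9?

Ratios: -3 / 1 = -3.0
This is a geometric sequence with common ratio r = -3.
Next term = 9 * -3 = -27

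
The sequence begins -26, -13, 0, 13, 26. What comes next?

Differences: -13 - -26 = 13
This is an arithmetic sequence with common difference d = 13.
Next term = 26 + 13 = 39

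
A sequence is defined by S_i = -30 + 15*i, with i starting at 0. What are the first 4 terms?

This is an arithmetic sequence.
i=0: S_0 = -30 + 15*0 = -30
i=1: S_1 = -30 + 15*1 = -15
i=2: S_2 = -30 + 15*2 = 0
i=3: S_3 = -30 + 15*3 = 15
The first 4 terms are: [-30, -15, 0, 15]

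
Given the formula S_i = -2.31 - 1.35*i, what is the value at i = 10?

S_10 = -2.31 + -1.35*10 = -2.31 + -13.5 = -15.81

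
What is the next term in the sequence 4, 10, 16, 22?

Differences: 10 - 4 = 6
This is an arithmetic sequence with common difference d = 6.
Next term = 22 + 6 = 28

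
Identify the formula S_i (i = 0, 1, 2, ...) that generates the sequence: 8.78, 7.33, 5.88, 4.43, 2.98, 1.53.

Check differences: 7.33 - 8.78 = -1.45
5.88 - 7.33 = -1.45
Common difference d = -1.45.
First term a = 8.78.
Formula: S_i = 8.78 - 1.45*i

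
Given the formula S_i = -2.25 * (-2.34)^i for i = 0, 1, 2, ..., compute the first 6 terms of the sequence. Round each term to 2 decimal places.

This is a geometric sequence.
i=0: S_0 = -2.25 * (-2.34)^0 = -2.25
i=1: S_1 = -2.25 * (-2.34)^1 ≈ 5.27
i=2: S_2 = -2.25 * (-2.34)^2 ≈ -12.32
i=3: S_3 = -2.25 * (-2.34)^3 ≈ 28.83
i=4: S_4 = -2.25 * (-2.34)^4 ≈ -67.46
i=5: S_5 = -2.25 * (-2.34)^5 ≈ 157.86
The first 6 terms are: [-2.25, 5.27, -12.32, 28.83, -67.46, 157.86]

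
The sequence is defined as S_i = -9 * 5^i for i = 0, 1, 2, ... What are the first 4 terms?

This is a geometric sequence.
i=0: S_0 = -9 * 5^0 = -9
i=1: S_1 = -9 * 5^1 = -45
i=2: S_2 = -9 * 5^2 = -225
i=3: S_3 = -9 * 5^3 = -1125
The first 4 terms are: [-9, -45, -225, -1125]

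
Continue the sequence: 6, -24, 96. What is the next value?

Ratios: -24 / 6 = -4.0
This is a geometric sequence with common ratio r = -4.
Next term = 96 * -4 = -384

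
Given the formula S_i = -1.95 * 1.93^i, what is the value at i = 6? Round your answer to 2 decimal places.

S_6 = -1.95 * 1.93^6 ≈ -1.95 * 51.6825 ≈ -100.78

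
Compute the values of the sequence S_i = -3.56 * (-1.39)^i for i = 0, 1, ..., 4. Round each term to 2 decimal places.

This is a geometric sequence.
i=0: S_0 = -3.56 * (-1.39)^0 = -3.56
i=1: S_1 = -3.56 * (-1.39)^1 ≈ 4.95
i=2: S_2 = -3.56 * (-1.39)^2 ≈ -6.88
i=3: S_3 = -3.56 * (-1.39)^3 ≈ 9.56
i=4: S_4 = -3.56 * (-1.39)^4 ≈ -13.29
The first 5 terms are: [-3.56, 4.95, -6.88, 9.56, -13.29]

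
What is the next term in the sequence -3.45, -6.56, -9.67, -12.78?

Differences: -6.56 - -3.45 = -3.11
This is an arithmetic sequence with common difference d = -3.11.
Next term = -12.78 + -3.11 = -15.89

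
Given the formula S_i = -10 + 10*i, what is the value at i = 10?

S_10 = -10 + 10*10 = -10 + 100 = 90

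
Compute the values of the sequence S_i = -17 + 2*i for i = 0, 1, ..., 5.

This is an arithmetic sequence.
i=0: S_0 = -17 + 2*0 = -17
i=1: S_1 = -17 + 2*1 = -15
i=2: S_2 = -17 + 2*2 = -13
i=3: S_3 = -17 + 2*3 = -11
i=4: S_4 = -17 + 2*4 = -9
i=5: S_5 = -17 + 2*5 = -7
The first 6 terms are: [-17, -15, -13, -11, -9, -7]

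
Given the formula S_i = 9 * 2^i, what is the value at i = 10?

S_10 = 9 * 2^10 = 9 * 1024 = 9216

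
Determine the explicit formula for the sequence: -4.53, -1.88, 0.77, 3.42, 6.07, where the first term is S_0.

Check differences: -1.88 - -4.53 = 2.65
0.77 - -1.88 = 2.65
Common difference d = 2.65.
First term a = -4.53.
Formula: S_i = -4.53 + 2.65*i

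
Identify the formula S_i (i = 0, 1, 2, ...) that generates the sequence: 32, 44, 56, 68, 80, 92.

Check differences: 44 - 32 = 12
56 - 44 = 12
Common difference d = 12.
First term a = 32.
Formula: S_i = 32 + 12*i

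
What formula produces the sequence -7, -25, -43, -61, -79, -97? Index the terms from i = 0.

Check differences: -25 - -7 = -18
-43 - -25 = -18
Common difference d = -18.
First term a = -7.
Formula: S_i = -7 - 18*i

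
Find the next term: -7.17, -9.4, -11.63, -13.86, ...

Differences: -9.4 - -7.17 = -2.23
This is an arithmetic sequence with common difference d = -2.23.
Next term = -13.86 + -2.23 = -16.09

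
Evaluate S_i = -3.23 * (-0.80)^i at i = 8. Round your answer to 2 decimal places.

S_8 = -3.23 * (-0.8)^8 ≈ -3.23 * 0.1678 ≈ -0.54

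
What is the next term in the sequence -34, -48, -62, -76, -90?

Differences: -48 - -34 = -14
This is an arithmetic sequence with common difference d = -14.
Next term = -90 + -14 = -104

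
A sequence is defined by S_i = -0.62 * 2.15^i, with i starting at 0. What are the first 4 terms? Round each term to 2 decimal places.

This is a geometric sequence.
i=0: S_0 = -0.62 * 2.15^0 = -0.62
i=1: S_1 = -0.62 * 2.15^1 ≈ -1.33
i=2: S_2 = -0.62 * 2.15^2 ≈ -2.87
i=3: S_3 = -0.62 * 2.15^3 ≈ -6.16
The first 4 terms are: [-0.62, -1.33, -2.87, -6.16]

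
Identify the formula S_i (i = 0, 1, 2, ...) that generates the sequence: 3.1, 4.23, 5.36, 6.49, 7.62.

Check differences: 4.23 - 3.1 = 1.13
5.36 - 4.23 = 1.13
Common difference d = 1.13.
First term a = 3.1.
Formula: S_i = 3.10 + 1.13*i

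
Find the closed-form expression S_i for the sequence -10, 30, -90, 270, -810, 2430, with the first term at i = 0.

Check ratios: 30 / -10 = -3.0
Common ratio r = -3.
First term a = -10.
Formula: S_i = -10 * (-3)^i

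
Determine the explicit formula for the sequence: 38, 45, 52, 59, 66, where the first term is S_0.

Check differences: 45 - 38 = 7
52 - 45 = 7
Common difference d = 7.
First term a = 38.
Formula: S_i = 38 + 7*i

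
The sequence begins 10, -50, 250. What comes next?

Ratios: -50 / 10 = -5.0
This is a geometric sequence with common ratio r = -5.
Next term = 250 * -5 = -1250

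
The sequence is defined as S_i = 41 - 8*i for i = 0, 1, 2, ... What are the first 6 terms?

This is an arithmetic sequence.
i=0: S_0 = 41 + -8*0 = 41
i=1: S_1 = 41 + -8*1 = 33
i=2: S_2 = 41 + -8*2 = 25
i=3: S_3 = 41 + -8*3 = 17
i=4: S_4 = 41 + -8*4 = 9
i=5: S_5 = 41 + -8*5 = 1
The first 6 terms are: [41, 33, 25, 17, 9, 1]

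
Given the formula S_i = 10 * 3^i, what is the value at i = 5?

S_5 = 10 * 3^5 = 10 * 243 = 2430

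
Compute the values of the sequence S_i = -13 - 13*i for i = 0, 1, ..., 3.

This is an arithmetic sequence.
i=0: S_0 = -13 + -13*0 = -13
i=1: S_1 = -13 + -13*1 = -26
i=2: S_2 = -13 + -13*2 = -39
i=3: S_3 = -13 + -13*3 = -52
The first 4 terms are: [-13, -26, -39, -52]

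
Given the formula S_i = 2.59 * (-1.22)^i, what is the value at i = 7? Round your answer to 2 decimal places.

S_7 = 2.59 * (-1.22)^7 ≈ 2.59 * -4.0227 ≈ -10.42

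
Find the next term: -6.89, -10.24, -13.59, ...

Differences: -10.24 - -6.89 = -3.35
This is an arithmetic sequence with common difference d = -3.35.
Next term = -13.59 + -3.35 = -16.94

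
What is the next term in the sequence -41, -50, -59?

Differences: -50 - -41 = -9
This is an arithmetic sequence with common difference d = -9.
Next term = -59 + -9 = -68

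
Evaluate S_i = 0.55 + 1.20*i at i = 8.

S_8 = 0.55 + 1.2*8 = 0.55 + 9.6 = 10.15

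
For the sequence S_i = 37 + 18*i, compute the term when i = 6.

S_6 = 37 + 18*6 = 37 + 108 = 145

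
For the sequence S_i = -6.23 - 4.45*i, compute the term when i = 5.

S_5 = -6.23 + -4.45*5 = -6.23 + -22.25 = -28.48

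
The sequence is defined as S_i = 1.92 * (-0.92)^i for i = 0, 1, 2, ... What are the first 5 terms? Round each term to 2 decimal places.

This is a geometric sequence.
i=0: S_0 = 1.92 * (-0.92)^0 = 1.92
i=1: S_1 = 1.92 * (-0.92)^1 ≈ -1.77
i=2: S_2 = 1.92 * (-0.92)^2 ≈ 1.63
i=3: S_3 = 1.92 * (-0.92)^3 ≈ -1.5
i=4: S_4 = 1.92 * (-0.92)^4 ≈ 1.38
The first 5 terms are: [1.92, -1.77, 1.63, -1.5, 1.38]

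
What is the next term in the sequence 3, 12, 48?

Ratios: 12 / 3 = 4.0
This is a geometric sequence with common ratio r = 4.
Next term = 48 * 4 = 192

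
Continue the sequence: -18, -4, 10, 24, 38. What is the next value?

Differences: -4 - -18 = 14
This is an arithmetic sequence with common difference d = 14.
Next term = 38 + 14 = 52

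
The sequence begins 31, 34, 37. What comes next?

Differences: 34 - 31 = 3
This is an arithmetic sequence with common difference d = 3.
Next term = 37 + 3 = 40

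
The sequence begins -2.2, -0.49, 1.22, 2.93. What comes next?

Differences: -0.49 - -2.2 = 1.71
This is an arithmetic sequence with common difference d = 1.71.
Next term = 2.93 + 1.71 = 4.64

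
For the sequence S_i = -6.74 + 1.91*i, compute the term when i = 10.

S_10 = -6.74 + 1.91*10 = -6.74 + 19.1 = 12.36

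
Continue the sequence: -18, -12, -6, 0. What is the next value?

Differences: -12 - -18 = 6
This is an arithmetic sequence with common difference d = 6.
Next term = 0 + 6 = 6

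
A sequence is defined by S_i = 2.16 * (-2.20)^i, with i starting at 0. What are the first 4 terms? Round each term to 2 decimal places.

This is a geometric sequence.
i=0: S_0 = 2.16 * (-2.2)^0 = 2.16
i=1: S_1 = 2.16 * (-2.2)^1 ≈ -4.75
i=2: S_2 = 2.16 * (-2.2)^2 ≈ 10.45
i=3: S_3 = 2.16 * (-2.2)^3 ≈ -23.0
The first 4 terms are: [2.16, -4.75, 10.45, -23.0]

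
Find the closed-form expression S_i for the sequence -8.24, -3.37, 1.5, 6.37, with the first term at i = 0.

Check differences: -3.37 - -8.24 = 4.87
1.5 - -3.37 = 4.87
Common difference d = 4.87.
First term a = -8.24.
Formula: S_i = -8.24 + 4.87*i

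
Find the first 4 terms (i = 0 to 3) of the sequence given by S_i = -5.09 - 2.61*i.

This is an arithmetic sequence.
i=0: S_0 = -5.09 + -2.61*0 = -5.09
i=1: S_1 = -5.09 + -2.61*1 = -7.7
i=2: S_2 = -5.09 + -2.61*2 = -10.31
i=3: S_3 = -5.09 + -2.61*3 = -12.92
The first 4 terms are: [-5.09, -7.7, -10.31, -12.92]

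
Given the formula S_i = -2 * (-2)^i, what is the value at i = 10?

S_10 = -2 * (-2)^10 = -2 * 1024 = -2048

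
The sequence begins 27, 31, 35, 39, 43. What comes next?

Differences: 31 - 27 = 4
This is an arithmetic sequence with common difference d = 4.
Next term = 43 + 4 = 47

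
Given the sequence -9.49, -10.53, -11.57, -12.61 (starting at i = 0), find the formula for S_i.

Check differences: -10.53 - -9.49 = -1.04
-11.57 - -10.53 = -1.04
Common difference d = -1.04.
First term a = -9.49.
Formula: S_i = -9.49 - 1.04*i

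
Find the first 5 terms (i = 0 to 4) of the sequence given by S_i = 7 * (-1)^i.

This is a geometric sequence.
i=0: S_0 = 7 * (-1)^0 = 7
i=1: S_1 = 7 * (-1)^1 = -7
i=2: S_2 = 7 * (-1)^2 = 7
i=3: S_3 = 7 * (-1)^3 = -7
i=4: S_4 = 7 * (-1)^4 = 7
The first 5 terms are: [7, -7, 7, -7, 7]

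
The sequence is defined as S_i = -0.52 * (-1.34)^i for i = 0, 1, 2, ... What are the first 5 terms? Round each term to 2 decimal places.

This is a geometric sequence.
i=0: S_0 = -0.52 * (-1.34)^0 = -0.52
i=1: S_1 = -0.52 * (-1.34)^1 ≈ 0.7
i=2: S_2 = -0.52 * (-1.34)^2 ≈ -0.93
i=3: S_3 = -0.52 * (-1.34)^3 ≈ 1.25
i=4: S_4 = -0.52 * (-1.34)^4 ≈ -1.68
The first 5 terms are: [-0.52, 0.7, -0.93, 1.25, -1.68]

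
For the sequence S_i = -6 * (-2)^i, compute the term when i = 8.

S_8 = -6 * (-2)^8 = -6 * 256 = -1536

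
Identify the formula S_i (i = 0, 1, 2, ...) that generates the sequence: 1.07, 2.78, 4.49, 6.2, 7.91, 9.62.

Check differences: 2.78 - 1.07 = 1.71
4.49 - 2.78 = 1.71
Common difference d = 1.71.
First term a = 1.07.
Formula: S_i = 1.07 + 1.71*i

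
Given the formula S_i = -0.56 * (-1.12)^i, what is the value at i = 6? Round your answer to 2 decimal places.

S_6 = -0.56 * (-1.12)^6 ≈ -0.56 * 1.9738 ≈ -1.11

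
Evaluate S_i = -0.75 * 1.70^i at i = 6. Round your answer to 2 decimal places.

S_6 = -0.75 * 1.7^6 ≈ -0.75 * 24.1376 ≈ -18.1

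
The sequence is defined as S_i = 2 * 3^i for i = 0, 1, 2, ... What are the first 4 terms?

This is a geometric sequence.
i=0: S_0 = 2 * 3^0 = 2
i=1: S_1 = 2 * 3^1 = 6
i=2: S_2 = 2 * 3^2 = 18
i=3: S_3 = 2 * 3^3 = 54
The first 4 terms are: [2, 6, 18, 54]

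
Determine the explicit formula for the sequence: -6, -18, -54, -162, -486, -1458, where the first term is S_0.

Check ratios: -18 / -6 = 3.0
Common ratio r = 3.
First term a = -6.
Formula: S_i = -6 * 3^i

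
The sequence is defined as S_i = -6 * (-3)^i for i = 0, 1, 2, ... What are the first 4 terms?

This is a geometric sequence.
i=0: S_0 = -6 * (-3)^0 = -6
i=1: S_1 = -6 * (-3)^1 = 18
i=2: S_2 = -6 * (-3)^2 = -54
i=3: S_3 = -6 * (-3)^3 = 162
The first 4 terms are: [-6, 18, -54, 162]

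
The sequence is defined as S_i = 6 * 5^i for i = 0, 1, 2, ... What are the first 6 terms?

This is a geometric sequence.
i=0: S_0 = 6 * 5^0 = 6
i=1: S_1 = 6 * 5^1 = 30
i=2: S_2 = 6 * 5^2 = 150
i=3: S_3 = 6 * 5^3 = 750
i=4: S_4 = 6 * 5^4 = 3750
i=5: S_5 = 6 * 5^5 = 18750
The first 6 terms are: [6, 30, 150, 750, 3750, 18750]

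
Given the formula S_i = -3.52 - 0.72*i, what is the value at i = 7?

S_7 = -3.52 + -0.72*7 = -3.52 + -5.04 = -8.56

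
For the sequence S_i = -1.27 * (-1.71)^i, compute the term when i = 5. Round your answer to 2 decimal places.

S_5 = -1.27 * (-1.71)^5 ≈ -1.27 * -14.6211 ≈ 18.57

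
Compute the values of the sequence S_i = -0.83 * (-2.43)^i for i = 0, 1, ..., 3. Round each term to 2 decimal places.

This is a geometric sequence.
i=0: S_0 = -0.83 * (-2.43)^0 = -0.83
i=1: S_1 = -0.83 * (-2.43)^1 ≈ 2.02
i=2: S_2 = -0.83 * (-2.43)^2 ≈ -4.9
i=3: S_3 = -0.83 * (-2.43)^3 ≈ 11.91
The first 4 terms are: [-0.83, 2.02, -4.9, 11.91]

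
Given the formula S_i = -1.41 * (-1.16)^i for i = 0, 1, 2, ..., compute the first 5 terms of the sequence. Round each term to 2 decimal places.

This is a geometric sequence.
i=0: S_0 = -1.41 * (-1.16)^0 = -1.41
i=1: S_1 = -1.41 * (-1.16)^1 ≈ 1.64
i=2: S_2 = -1.41 * (-1.16)^2 ≈ -1.9
i=3: S_3 = -1.41 * (-1.16)^3 ≈ 2.2
i=4: S_4 = -1.41 * (-1.16)^4 ≈ -2.55
The first 5 terms are: [-1.41, 1.64, -1.9, 2.2, -2.55]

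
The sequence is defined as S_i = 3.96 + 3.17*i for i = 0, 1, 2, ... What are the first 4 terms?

This is an arithmetic sequence.
i=0: S_0 = 3.96 + 3.17*0 = 3.96
i=1: S_1 = 3.96 + 3.17*1 = 7.13
i=2: S_2 = 3.96 + 3.17*2 = 10.3
i=3: S_3 = 3.96 + 3.17*3 = 13.47
The first 4 terms are: [3.96, 7.13, 10.3, 13.47]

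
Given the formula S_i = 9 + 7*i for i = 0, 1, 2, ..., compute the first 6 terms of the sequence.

This is an arithmetic sequence.
i=0: S_0 = 9 + 7*0 = 9
i=1: S_1 = 9 + 7*1 = 16
i=2: S_2 = 9 + 7*2 = 23
i=3: S_3 = 9 + 7*3 = 30
i=4: S_4 = 9 + 7*4 = 37
i=5: S_5 = 9 + 7*5 = 44
The first 6 terms are: [9, 16, 23, 30, 37, 44]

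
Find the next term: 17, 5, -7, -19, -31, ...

Differences: 5 - 17 = -12
This is an arithmetic sequence with common difference d = -12.
Next term = -31 + -12 = -43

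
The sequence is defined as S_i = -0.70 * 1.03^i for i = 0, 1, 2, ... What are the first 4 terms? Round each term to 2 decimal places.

This is a geometric sequence.
i=0: S_0 = -0.7 * 1.03^0 = -0.7
i=1: S_1 = -0.7 * 1.03^1 ≈ -0.72
i=2: S_2 = -0.7 * 1.03^2 ≈ -0.74
i=3: S_3 = -0.7 * 1.03^3 ≈ -0.76
The first 4 terms are: [-0.7, -0.72, -0.74, -0.76]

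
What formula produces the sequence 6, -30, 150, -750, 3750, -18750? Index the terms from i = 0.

Check ratios: -30 / 6 = -5.0
Common ratio r = -5.
First term a = 6.
Formula: S_i = 6 * (-5)^i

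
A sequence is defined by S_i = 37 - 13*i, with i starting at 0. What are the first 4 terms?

This is an arithmetic sequence.
i=0: S_0 = 37 + -13*0 = 37
i=1: S_1 = 37 + -13*1 = 24
i=2: S_2 = 37 + -13*2 = 11
i=3: S_3 = 37 + -13*3 = -2
The first 4 terms are: [37, 24, 11, -2]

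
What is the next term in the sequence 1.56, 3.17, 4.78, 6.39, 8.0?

Differences: 3.17 - 1.56 = 1.61
This is an arithmetic sequence with common difference d = 1.61.
Next term = 8.0 + 1.61 = 9.61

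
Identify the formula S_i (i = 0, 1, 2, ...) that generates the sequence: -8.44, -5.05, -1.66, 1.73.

Check differences: -5.05 - -8.44 = 3.39
-1.66 - -5.05 = 3.39
Common difference d = 3.39.
First term a = -8.44.
Formula: S_i = -8.44 + 3.39*i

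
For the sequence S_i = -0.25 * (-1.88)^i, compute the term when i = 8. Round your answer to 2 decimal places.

S_8 = -0.25 * (-1.88)^8 ≈ -0.25 * 156.0496 ≈ -39.01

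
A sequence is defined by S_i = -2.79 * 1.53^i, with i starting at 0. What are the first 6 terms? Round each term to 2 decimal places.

This is a geometric sequence.
i=0: S_0 = -2.79 * 1.53^0 = -2.79
i=1: S_1 = -2.79 * 1.53^1 ≈ -4.27
i=2: S_2 = -2.79 * 1.53^2 ≈ -6.53
i=3: S_3 = -2.79 * 1.53^3 ≈ -9.99
i=4: S_4 = -2.79 * 1.53^4 ≈ -15.29
i=5: S_5 = -2.79 * 1.53^5 ≈ -23.39
The first 6 terms are: [-2.79, -4.27, -6.53, -9.99, -15.29, -23.39]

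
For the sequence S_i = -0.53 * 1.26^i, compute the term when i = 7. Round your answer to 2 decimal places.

S_7 = -0.53 * 1.26^7 ≈ -0.53 * 5.0419 ≈ -2.67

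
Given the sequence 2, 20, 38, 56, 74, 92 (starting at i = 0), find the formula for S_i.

Check differences: 20 - 2 = 18
38 - 20 = 18
Common difference d = 18.
First term a = 2.
Formula: S_i = 2 + 18*i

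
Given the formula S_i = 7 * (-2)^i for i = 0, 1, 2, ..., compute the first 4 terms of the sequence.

This is a geometric sequence.
i=0: S_0 = 7 * (-2)^0 = 7
i=1: S_1 = 7 * (-2)^1 = -14
i=2: S_2 = 7 * (-2)^2 = 28
i=3: S_3 = 7 * (-2)^3 = -56
The first 4 terms are: [7, -14, 28, -56]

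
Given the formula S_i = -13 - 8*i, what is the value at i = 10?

S_10 = -13 + -8*10 = -13 + -80 = -93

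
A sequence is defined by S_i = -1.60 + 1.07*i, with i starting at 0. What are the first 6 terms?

This is an arithmetic sequence.
i=0: S_0 = -1.6 + 1.07*0 = -1.6
i=1: S_1 = -1.6 + 1.07*1 = -0.53
i=2: S_2 = -1.6 + 1.07*2 = 0.54
i=3: S_3 = -1.6 + 1.07*3 = 1.61
i=4: S_4 = -1.6 + 1.07*4 = 2.68
i=5: S_5 = -1.6 + 1.07*5 = 3.75
The first 6 terms are: [-1.6, -0.53, 0.54, 1.61, 2.68, 3.75]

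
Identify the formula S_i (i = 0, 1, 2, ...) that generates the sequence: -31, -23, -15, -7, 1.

Check differences: -23 - -31 = 8
-15 - -23 = 8
Common difference d = 8.
First term a = -31.
Formula: S_i = -31 + 8*i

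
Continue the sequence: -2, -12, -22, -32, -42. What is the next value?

Differences: -12 - -2 = -10
This is an arithmetic sequence with common difference d = -10.
Next term = -42 + -10 = -52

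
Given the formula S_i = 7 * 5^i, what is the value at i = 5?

S_5 = 7 * 5^5 = 7 * 3125 = 21875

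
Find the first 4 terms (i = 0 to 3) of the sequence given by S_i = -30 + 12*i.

This is an arithmetic sequence.
i=0: S_0 = -30 + 12*0 = -30
i=1: S_1 = -30 + 12*1 = -18
i=2: S_2 = -30 + 12*2 = -6
i=3: S_3 = -30 + 12*3 = 6
The first 4 terms are: [-30, -18, -6, 6]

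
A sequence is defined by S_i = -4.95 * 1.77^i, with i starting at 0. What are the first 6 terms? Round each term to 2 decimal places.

This is a geometric sequence.
i=0: S_0 = -4.95 * 1.77^0 = -4.95
i=1: S_1 = -4.95 * 1.77^1 ≈ -8.76
i=2: S_2 = -4.95 * 1.77^2 ≈ -15.51
i=3: S_3 = -4.95 * 1.77^3 ≈ -27.45
i=4: S_4 = -4.95 * 1.77^4 ≈ -48.58
i=5: S_5 = -4.95 * 1.77^5 ≈ -85.99
The first 6 terms are: [-4.95, -8.76, -15.51, -27.45, -48.58, -85.99]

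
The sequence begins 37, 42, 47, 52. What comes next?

Differences: 42 - 37 = 5
This is an arithmetic sequence with common difference d = 5.
Next term = 52 + 5 = 57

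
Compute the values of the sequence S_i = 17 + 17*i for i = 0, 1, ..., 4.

This is an arithmetic sequence.
i=0: S_0 = 17 + 17*0 = 17
i=1: S_1 = 17 + 17*1 = 34
i=2: S_2 = 17 + 17*2 = 51
i=3: S_3 = 17 + 17*3 = 68
i=4: S_4 = 17 + 17*4 = 85
The first 5 terms are: [17, 34, 51, 68, 85]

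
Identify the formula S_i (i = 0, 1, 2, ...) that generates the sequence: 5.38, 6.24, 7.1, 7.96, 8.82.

Check differences: 6.24 - 5.38 = 0.86
7.1 - 6.24 = 0.86
Common difference d = 0.86.
First term a = 5.38.
Formula: S_i = 5.38 + 0.86*i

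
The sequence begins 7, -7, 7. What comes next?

Ratios: -7 / 7 = -1.0
This is a geometric sequence with common ratio r = -1.
Next term = 7 * -1 = -7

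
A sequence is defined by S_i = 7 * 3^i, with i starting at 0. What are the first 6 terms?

This is a geometric sequence.
i=0: S_0 = 7 * 3^0 = 7
i=1: S_1 = 7 * 3^1 = 21
i=2: S_2 = 7 * 3^2 = 63
i=3: S_3 = 7 * 3^3 = 189
i=4: S_4 = 7 * 3^4 = 567
i=5: S_5 = 7 * 3^5 = 1701
The first 6 terms are: [7, 21, 63, 189, 567, 1701]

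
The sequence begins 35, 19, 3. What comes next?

Differences: 19 - 35 = -16
This is an arithmetic sequence with common difference d = -16.
Next term = 3 + -16 = -13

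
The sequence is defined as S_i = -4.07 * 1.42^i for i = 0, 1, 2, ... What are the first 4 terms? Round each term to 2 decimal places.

This is a geometric sequence.
i=0: S_0 = -4.07 * 1.42^0 = -4.07
i=1: S_1 = -4.07 * 1.42^1 ≈ -5.78
i=2: S_2 = -4.07 * 1.42^2 ≈ -8.21
i=3: S_3 = -4.07 * 1.42^3 ≈ -11.65
The first 4 terms are: [-4.07, -5.78, -8.21, -11.65]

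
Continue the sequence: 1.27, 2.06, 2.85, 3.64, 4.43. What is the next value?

Differences: 2.06 - 1.27 = 0.79
This is an arithmetic sequence with common difference d = 0.79.
Next term = 4.43 + 0.79 = 5.22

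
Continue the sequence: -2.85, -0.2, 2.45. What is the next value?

Differences: -0.2 - -2.85 = 2.65
This is an arithmetic sequence with common difference d = 2.65.
Next term = 2.45 + 2.65 = 5.1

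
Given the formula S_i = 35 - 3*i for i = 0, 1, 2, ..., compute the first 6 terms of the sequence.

This is an arithmetic sequence.
i=0: S_0 = 35 + -3*0 = 35
i=1: S_1 = 35 + -3*1 = 32
i=2: S_2 = 35 + -3*2 = 29
i=3: S_3 = 35 + -3*3 = 26
i=4: S_4 = 35 + -3*4 = 23
i=5: S_5 = 35 + -3*5 = 20
The first 6 terms are: [35, 32, 29, 26, 23, 20]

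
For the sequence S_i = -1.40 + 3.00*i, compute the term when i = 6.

S_6 = -1.4 + 3.0*6 = -1.4 + 18.0 = 16.6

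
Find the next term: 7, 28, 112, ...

Ratios: 28 / 7 = 4.0
This is a geometric sequence with common ratio r = 4.
Next term = 112 * 4 = 448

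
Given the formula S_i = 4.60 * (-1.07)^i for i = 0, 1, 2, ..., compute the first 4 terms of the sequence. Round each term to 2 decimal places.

This is a geometric sequence.
i=0: S_0 = 4.6 * (-1.07)^0 = 4.6
i=1: S_1 = 4.6 * (-1.07)^1 ≈ -4.92
i=2: S_2 = 4.6 * (-1.07)^2 ≈ 5.27
i=3: S_3 = 4.6 * (-1.07)^3 ≈ -5.64
The first 4 terms are: [4.6, -4.92, 5.27, -5.64]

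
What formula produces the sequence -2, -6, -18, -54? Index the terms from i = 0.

Check ratios: -6 / -2 = 3.0
Common ratio r = 3.
First term a = -2.
Formula: S_i = -2 * 3^i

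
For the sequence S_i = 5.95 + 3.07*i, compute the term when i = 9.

S_9 = 5.95 + 3.07*9 = 5.95 + 27.63 = 33.58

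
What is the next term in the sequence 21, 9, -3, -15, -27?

Differences: 9 - 21 = -12
This is an arithmetic sequence with common difference d = -12.
Next term = -27 + -12 = -39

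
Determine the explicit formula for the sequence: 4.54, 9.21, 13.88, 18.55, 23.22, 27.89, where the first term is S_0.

Check differences: 9.21 - 4.54 = 4.67
13.88 - 9.21 = 4.67
Common difference d = 4.67.
First term a = 4.54.
Formula: S_i = 4.54 + 4.67*i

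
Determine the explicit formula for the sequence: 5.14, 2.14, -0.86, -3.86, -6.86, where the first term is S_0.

Check differences: 2.14 - 5.14 = -3.0
-0.86 - 2.14 = -3.0
Common difference d = -3.0.
First term a = 5.14.
Formula: S_i = 5.14 - 3.00*i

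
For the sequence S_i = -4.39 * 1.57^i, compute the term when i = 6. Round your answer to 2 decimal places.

S_6 = -4.39 * 1.57^6 ≈ -4.39 * 14.97607 ≈ -65.74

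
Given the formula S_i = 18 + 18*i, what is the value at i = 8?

S_8 = 18 + 18*8 = 18 + 144 = 162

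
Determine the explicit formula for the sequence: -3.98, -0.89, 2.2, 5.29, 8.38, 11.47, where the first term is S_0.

Check differences: -0.89 - -3.98 = 3.09
2.2 - -0.89 = 3.09
Common difference d = 3.09.
First term a = -3.98.
Formula: S_i = -3.98 + 3.09*i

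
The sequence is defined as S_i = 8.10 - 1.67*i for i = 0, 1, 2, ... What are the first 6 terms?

This is an arithmetic sequence.
i=0: S_0 = 8.1 + -1.67*0 = 8.1
i=1: S_1 = 8.1 + -1.67*1 = 6.43
i=2: S_2 = 8.1 + -1.67*2 = 4.76
i=3: S_3 = 8.1 + -1.67*3 = 3.09
i=4: S_4 = 8.1 + -1.67*4 = 1.42
i=5: S_5 = 8.1 + -1.67*5 = -0.25
The first 6 terms are: [8.1, 6.43, 4.76, 3.09, 1.42, -0.25]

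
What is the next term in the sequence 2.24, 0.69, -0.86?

Differences: 0.69 - 2.24 = -1.55
This is an arithmetic sequence with common difference d = -1.55.
Next term = -0.86 + -1.55 = -2.41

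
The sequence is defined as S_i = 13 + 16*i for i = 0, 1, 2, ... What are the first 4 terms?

This is an arithmetic sequence.
i=0: S_0 = 13 + 16*0 = 13
i=1: S_1 = 13 + 16*1 = 29
i=2: S_2 = 13 + 16*2 = 45
i=3: S_3 = 13 + 16*3 = 61
The first 4 terms are: [13, 29, 45, 61]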